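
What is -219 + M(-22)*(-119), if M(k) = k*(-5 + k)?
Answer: -70905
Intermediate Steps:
-219 + M(-22)*(-119) = -219 - 22*(-5 - 22)*(-119) = -219 - 22*(-27)*(-119) = -219 + 594*(-119) = -219 - 70686 = -70905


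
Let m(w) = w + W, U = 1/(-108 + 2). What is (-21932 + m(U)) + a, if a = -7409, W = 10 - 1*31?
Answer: -3112373/106 ≈ -29362.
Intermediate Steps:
U = -1/106 (U = 1/(-106) = -1/106 ≈ -0.0094340)
W = -21 (W = 10 - 31 = -21)
m(w) = -21 + w (m(w) = w - 21 = -21 + w)
(-21932 + m(U)) + a = (-21932 + (-21 - 1/106)) - 7409 = (-21932 - 2227/106) - 7409 = -2327019/106 - 7409 = -3112373/106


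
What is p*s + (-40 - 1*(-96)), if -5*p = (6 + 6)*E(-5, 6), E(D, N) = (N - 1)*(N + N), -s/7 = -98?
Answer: -98728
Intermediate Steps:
s = 686 (s = -7*(-98) = 686)
E(D, N) = 2*N*(-1 + N) (E(D, N) = (-1 + N)*(2*N) = 2*N*(-1 + N))
p = -144 (p = -(6 + 6)*2*6*(-1 + 6)/5 = -12*2*6*5/5 = -12*60/5 = -1/5*720 = -144)
p*s + (-40 - 1*(-96)) = -144*686 + (-40 - 1*(-96)) = -98784 + (-40 + 96) = -98784 + 56 = -98728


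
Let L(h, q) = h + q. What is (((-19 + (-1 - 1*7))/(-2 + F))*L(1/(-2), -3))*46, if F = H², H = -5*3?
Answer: 4347/223 ≈ 19.493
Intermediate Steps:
H = -15
F = 225 (F = (-15)² = 225)
(((-19 + (-1 - 1*7))/(-2 + F))*L(1/(-2), -3))*46 = (((-19 + (-1 - 1*7))/(-2 + 225))*(1/(-2) - 3))*46 = (((-19 + (-1 - 7))/223)*(-½ - 3))*46 = (((-19 - 8)*(1/223))*(-7/2))*46 = (-27*1/223*(-7/2))*46 = -27/223*(-7/2)*46 = (189/446)*46 = 4347/223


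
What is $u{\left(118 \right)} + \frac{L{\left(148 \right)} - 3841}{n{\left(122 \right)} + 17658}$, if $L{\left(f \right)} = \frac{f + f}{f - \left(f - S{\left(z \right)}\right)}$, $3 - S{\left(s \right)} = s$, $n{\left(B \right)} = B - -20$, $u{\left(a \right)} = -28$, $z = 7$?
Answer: $- \frac{100463}{3560} \approx -28.22$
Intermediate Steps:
$n{\left(B \right)} = 20 + B$ ($n{\left(B \right)} = B + 20 = 20 + B$)
$S{\left(s \right)} = 3 - s$
$L{\left(f \right)} = - \frac{f}{2}$ ($L{\left(f \right)} = \frac{f + f}{f - \left(4 + f\right)} = \frac{2 f}{f - \left(4 + f\right)} = \frac{2 f}{-4} = 2 f \left(- \frac{1}{4}\right) = - \frac{f}{2}$)
$u{\left(118 \right)} + \frac{L{\left(148 \right)} - 3841}{n{\left(122 \right)} + 17658} = -28 + \frac{\left(- \frac{1}{2}\right) 148 - 3841}{\left(20 + 122\right) + 17658} = -28 + \frac{-74 - 3841}{142 + 17658} = -28 - \frac{3915}{17800} = -28 - \frac{783}{3560} = - \frac{100463}{3560}$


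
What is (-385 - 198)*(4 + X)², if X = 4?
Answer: -37312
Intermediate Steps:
(-385 - 198)*(4 + X)² = (-385 - 198)*(4 + 4)² = -583*8² = -583*64 = -37312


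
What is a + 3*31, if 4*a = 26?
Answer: 199/2 ≈ 99.500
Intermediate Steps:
a = 13/2 (a = (1/4)*26 = 13/2 ≈ 6.5000)
a + 3*31 = 13/2 + 3*31 = 13/2 + 93 = 199/2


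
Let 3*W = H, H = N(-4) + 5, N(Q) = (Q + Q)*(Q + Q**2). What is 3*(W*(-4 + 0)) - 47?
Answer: 317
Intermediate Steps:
N(Q) = 2*Q*(Q + Q**2) (N(Q) = (2*Q)*(Q + Q**2) = 2*Q*(Q + Q**2))
H = -91 (H = 2*(-4)**2*(1 - 4) + 5 = 2*16*(-3) + 5 = -96 + 5 = -91)
W = -91/3 (W = (1/3)*(-91) = -91/3 ≈ -30.333)
3*(W*(-4 + 0)) - 47 = 3*(-91*(-4 + 0)/3) - 47 = 3*(-91/3*(-4)) - 47 = 3*(364/3) - 47 = 364 - 47 = 317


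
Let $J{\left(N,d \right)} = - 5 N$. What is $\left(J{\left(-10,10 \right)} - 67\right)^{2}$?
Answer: $289$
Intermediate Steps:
$\left(J{\left(-10,10 \right)} - 67\right)^{2} = \left(\left(-5\right) \left(-10\right) - 67\right)^{2} = \left(50 - 67\right)^{2} = \left(-17\right)^{2} = 289$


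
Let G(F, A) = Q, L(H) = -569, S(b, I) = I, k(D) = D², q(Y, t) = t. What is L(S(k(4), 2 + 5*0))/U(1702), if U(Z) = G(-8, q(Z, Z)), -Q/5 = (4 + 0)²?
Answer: 569/80 ≈ 7.1125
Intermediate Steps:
Q = -80 (Q = -5*(4 + 0)² = -5*4² = -5*16 = -80)
G(F, A) = -80
U(Z) = -80
L(S(k(4), 2 + 5*0))/U(1702) = -569/(-80) = -569*(-1/80) = 569/80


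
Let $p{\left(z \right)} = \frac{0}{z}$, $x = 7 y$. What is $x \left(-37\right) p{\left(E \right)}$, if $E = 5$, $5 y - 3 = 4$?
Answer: $0$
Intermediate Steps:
$y = \frac{7}{5}$ ($y = \frac{3}{5} + \frac{1}{5} \cdot 4 = \frac{3}{5} + \frac{4}{5} = \frac{7}{5} \approx 1.4$)
$x = \frac{49}{5}$ ($x = 7 \cdot \frac{7}{5} = \frac{49}{5} \approx 9.8$)
$p{\left(z \right)} = 0$
$x \left(-37\right) p{\left(E \right)} = \frac{49}{5} \left(-37\right) 0 = \left(- \frac{1813}{5}\right) 0 = 0$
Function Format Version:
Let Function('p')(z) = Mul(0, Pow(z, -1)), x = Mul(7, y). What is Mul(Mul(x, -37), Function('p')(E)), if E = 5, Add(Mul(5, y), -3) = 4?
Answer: 0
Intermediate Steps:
y = Rational(7, 5) (y = Add(Rational(3, 5), Mul(Rational(1, 5), 4)) = Add(Rational(3, 5), Rational(4, 5)) = Rational(7, 5) ≈ 1.4000)
x = Rational(49, 5) (x = Mul(7, Rational(7, 5)) = Rational(49, 5) ≈ 9.8000)
Function('p')(z) = 0
Mul(Mul(x, -37), Function('p')(E)) = Mul(Mul(Rational(49, 5), -37), 0) = Mul(Rational(-1813, 5), 0) = 0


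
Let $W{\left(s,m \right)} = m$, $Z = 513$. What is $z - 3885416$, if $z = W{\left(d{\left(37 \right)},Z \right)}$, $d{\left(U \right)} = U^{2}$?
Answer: $-3884903$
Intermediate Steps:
$z = 513$
$z - 3885416 = 513 - 3885416 = -3884903$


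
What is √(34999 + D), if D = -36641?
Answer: I*√1642 ≈ 40.522*I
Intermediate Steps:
√(34999 + D) = √(34999 - 36641) = √(-1642) = I*√1642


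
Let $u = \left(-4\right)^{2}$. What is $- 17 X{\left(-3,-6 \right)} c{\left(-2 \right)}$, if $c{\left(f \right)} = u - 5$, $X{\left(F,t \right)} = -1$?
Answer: $187$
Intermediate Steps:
$u = 16$
$c{\left(f \right)} = 11$ ($c{\left(f \right)} = 16 - 5 = 11$)
$- 17 X{\left(-3,-6 \right)} c{\left(-2 \right)} = \left(-17\right) \left(-1\right) 11 = 17 \cdot 11 = 187$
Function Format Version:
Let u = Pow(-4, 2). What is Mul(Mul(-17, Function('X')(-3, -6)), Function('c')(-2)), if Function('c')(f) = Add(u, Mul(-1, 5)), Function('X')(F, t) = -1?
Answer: 187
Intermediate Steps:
u = 16
Function('c')(f) = 11 (Function('c')(f) = Add(16, Mul(-1, 5)) = Add(16, -5) = 11)
Mul(Mul(-17, Function('X')(-3, -6)), Function('c')(-2)) = Mul(Mul(-17, -1), 11) = Mul(17, 11) = 187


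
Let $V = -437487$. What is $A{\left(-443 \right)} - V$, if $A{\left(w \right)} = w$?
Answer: $437044$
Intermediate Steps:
$A{\left(-443 \right)} - V = -443 - -437487 = -443 + 437487 = 437044$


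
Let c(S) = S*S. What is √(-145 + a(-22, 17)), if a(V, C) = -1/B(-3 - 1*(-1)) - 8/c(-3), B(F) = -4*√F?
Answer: √(-21008 - 18*I*√2)/12 ≈ 0.0073179 - 12.078*I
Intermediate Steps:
c(S) = S²
a(V, C) = -8/9 - I*√2/8 (a(V, C) = -1/((-4*√(-3 - 1*(-1)))) - 8/((-3)²) = -1/((-4*√(-3 + 1))) - 8/9 = -1/((-4*I*√2)) - 8*⅑ = -1/((-4*I*√2)) - 8/9 = -I*√2/8 - 8/9 = -8/9 - I*√2/8)
√(-145 + a(-22, 17)) = √(-145 + (-8/9 - I*√2/8)) = √(-1313/9 - I*√2/8)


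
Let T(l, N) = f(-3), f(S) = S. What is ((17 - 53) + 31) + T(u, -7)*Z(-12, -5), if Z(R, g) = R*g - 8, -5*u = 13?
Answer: -161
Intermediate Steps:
u = -13/5 (u = -1/5*13 = -13/5 ≈ -2.6000)
Z(R, g) = -8 + R*g
T(l, N) = -3
((17 - 53) + 31) + T(u, -7)*Z(-12, -5) = ((17 - 53) + 31) - 3*(-8 - 12*(-5)) = (-36 + 31) - 3*(-8 + 60) = -5 - 3*52 = -5 - 156 = -161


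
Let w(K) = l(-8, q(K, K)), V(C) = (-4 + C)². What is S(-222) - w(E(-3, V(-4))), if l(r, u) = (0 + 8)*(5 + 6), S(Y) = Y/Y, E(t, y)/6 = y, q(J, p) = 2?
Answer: -87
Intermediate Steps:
E(t, y) = 6*y
S(Y) = 1
l(r, u) = 88 (l(r, u) = 8*11 = 88)
w(K) = 88
S(-222) - w(E(-3, V(-4))) = 1 - 1*88 = 1 - 88 = -87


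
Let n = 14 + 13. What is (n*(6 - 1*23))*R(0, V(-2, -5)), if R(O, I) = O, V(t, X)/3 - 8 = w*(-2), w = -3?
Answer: 0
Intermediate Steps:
V(t, X) = 42 (V(t, X) = 24 + 3*(-3*(-2)) = 24 + 3*6 = 24 + 18 = 42)
n = 27
(n*(6 - 1*23))*R(0, V(-2, -5)) = (27*(6 - 1*23))*0 = (27*(6 - 23))*0 = (27*(-17))*0 = -459*0 = 0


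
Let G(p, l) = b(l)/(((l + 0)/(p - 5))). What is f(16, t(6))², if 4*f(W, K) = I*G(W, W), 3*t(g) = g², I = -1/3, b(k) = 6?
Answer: 121/1024 ≈ 0.11816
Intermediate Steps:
I = -⅓ (I = -1*⅓ = -⅓ ≈ -0.33333)
t(g) = g²/3
G(p, l) = 6*(-5 + p)/l (G(p, l) = 6/(((l + 0)/(p - 5))) = 6/((l/(-5 + p))) = 6*((-5 + p)/l) = 6*(-5 + p)/l)
f(W, K) = -(-5 + W)/(2*W) (f(W, K) = (-2*(-5 + W)/W)/4 = -(-5 + W)/(2*W))
f(16, t(6))² = ((½)*(5 - 1*16)/16)² = ((½)*(1/16)*(5 - 16))² = ((½)*(1/16)*(-11))² = (-11/32)² = 121/1024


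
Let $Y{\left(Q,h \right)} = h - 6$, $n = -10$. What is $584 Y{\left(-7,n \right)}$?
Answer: $-9344$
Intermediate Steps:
$Y{\left(Q,h \right)} = -6 + h$ ($Y{\left(Q,h \right)} = h - 6 = -6 + h$)
$584 Y{\left(-7,n \right)} = 584 \left(-6 - 10\right) = 584 \left(-16\right) = -9344$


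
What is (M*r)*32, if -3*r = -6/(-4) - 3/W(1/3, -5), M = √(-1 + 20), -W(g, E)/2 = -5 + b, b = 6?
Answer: -32*√19 ≈ -139.48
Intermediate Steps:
W(g, E) = -2 (W(g, E) = -2*(-5 + 6) = -2*1 = -2)
M = √19 ≈ 4.3589
r = -1 (r = -(-6/(-4) - 3/(-2))/3 = -(-6*(-¼) - 3*(-½))/3 = -(3/2 + 3/2)/3 = -⅓*3 = -1)
(M*r)*32 = (√19*(-1))*32 = -√19*32 = -32*√19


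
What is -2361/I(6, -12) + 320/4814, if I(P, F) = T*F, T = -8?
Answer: -1889189/77024 ≈ -24.527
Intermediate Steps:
I(P, F) = -8*F
-2361/I(6, -12) + 320/4814 = -2361/((-8*(-12))) + 320/4814 = -2361/96 + 320*(1/4814) = -2361*1/96 + 160/2407 = -787/32 + 160/2407 = -1889189/77024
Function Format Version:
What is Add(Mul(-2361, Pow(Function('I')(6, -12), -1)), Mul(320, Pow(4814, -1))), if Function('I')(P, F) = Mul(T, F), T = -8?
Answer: Rational(-1889189, 77024) ≈ -24.527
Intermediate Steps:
Function('I')(P, F) = Mul(-8, F)
Add(Mul(-2361, Pow(Function('I')(6, -12), -1)), Mul(320, Pow(4814, -1))) = Add(Mul(-2361, Pow(Mul(-8, -12), -1)), Mul(320, Pow(4814, -1))) = Add(Mul(-2361, Pow(96, -1)), Mul(320, Rational(1, 4814))) = Add(Mul(-2361, Rational(1, 96)), Rational(160, 2407)) = Add(Rational(-787, 32), Rational(160, 2407)) = Rational(-1889189, 77024)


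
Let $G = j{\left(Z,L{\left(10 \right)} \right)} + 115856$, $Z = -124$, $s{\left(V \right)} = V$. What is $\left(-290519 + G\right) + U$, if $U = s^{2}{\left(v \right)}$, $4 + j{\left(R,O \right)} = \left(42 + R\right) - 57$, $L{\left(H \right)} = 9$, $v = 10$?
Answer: $-174706$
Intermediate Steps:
$j{\left(R,O \right)} = -19 + R$ ($j{\left(R,O \right)} = -4 + \left(\left(42 + R\right) - 57\right) = -4 + \left(-15 + R\right) = -19 + R$)
$U = 100$ ($U = 10^{2} = 100$)
$G = 115713$ ($G = \left(-19 - 124\right) + 115856 = -143 + 115856 = 115713$)
$\left(-290519 + G\right) + U = \left(-290519 + 115713\right) + 100 = -174806 + 100 = -174706$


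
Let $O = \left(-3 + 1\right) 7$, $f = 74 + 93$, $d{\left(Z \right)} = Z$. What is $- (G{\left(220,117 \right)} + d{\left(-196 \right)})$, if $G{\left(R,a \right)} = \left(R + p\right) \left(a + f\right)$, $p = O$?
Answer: $-58308$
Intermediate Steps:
$f = 167$
$O = -14$ ($O = \left(-2\right) 7 = -14$)
$p = -14$
$G{\left(R,a \right)} = \left(-14 + R\right) \left(167 + a\right)$ ($G{\left(R,a \right)} = \left(R - 14\right) \left(a + 167\right) = \left(-14 + R\right) \left(167 + a\right)$)
$- (G{\left(220,117 \right)} + d{\left(-196 \right)}) = - (\left(-2338 - 1638 + 167 \cdot 220 + 220 \cdot 117\right) - 196) = - (\left(-2338 - 1638 + 36740 + 25740\right) - 196) = - (58504 - 196) = \left(-1\right) 58308 = -58308$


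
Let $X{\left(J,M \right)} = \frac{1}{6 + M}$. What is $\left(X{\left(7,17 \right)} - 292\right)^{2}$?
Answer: $\frac{45091225}{529} \approx 85239.0$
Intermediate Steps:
$\left(X{\left(7,17 \right)} - 292\right)^{2} = \left(\frac{1}{6 + 17} - 292\right)^{2} = \left(\frac{1}{23} - 292\right)^{2} = \left(- \frac{6715}{23}\right)^{2} = \frac{45091225}{529}$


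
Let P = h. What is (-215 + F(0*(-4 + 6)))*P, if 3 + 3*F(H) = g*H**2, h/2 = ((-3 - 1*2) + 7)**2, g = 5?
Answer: -1728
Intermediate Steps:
h = 8 (h = 2*((-3 - 1*2) + 7)**2 = 2*((-3 - 2) + 7)**2 = 2*(-5 + 7)**2 = 2*2**2 = 2*4 = 8)
F(H) = -1 + 5*H**2/3 (F(H) = -1 + (5*H**2)/3 = -1 + 5*H**2/3)
P = 8
(-215 + F(0*(-4 + 6)))*P = (-215 + (-1 + 5*(0*(-4 + 6))**2/3))*8 = (-215 + (-1 + 5*(0*2)**2/3))*8 = (-215 + (-1 + (5/3)*0**2))*8 = (-215 + (-1 + (5/3)*0))*8 = (-215 + (-1 + 0))*8 = (-215 - 1)*8 = -216*8 = -1728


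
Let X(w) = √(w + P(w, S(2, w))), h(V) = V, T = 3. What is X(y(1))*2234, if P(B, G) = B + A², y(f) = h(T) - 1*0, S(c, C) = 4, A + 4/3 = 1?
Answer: 2234*√55/3 ≈ 5522.6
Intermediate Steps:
A = -⅓ (A = -4/3 + 1 = -⅓ ≈ -0.33333)
y(f) = 3 (y(f) = 3 - 1*0 = 3 + 0 = 3)
P(B, G) = ⅑ + B (P(B, G) = B + (-⅓)² = B + ⅑ = ⅑ + B)
X(w) = √(⅑ + 2*w) (X(w) = √(w + (⅑ + w)) = √(⅑ + 2*w))
X(y(1))*2234 = (√(1 + 18*3)/3)*2234 = (√(1 + 54)/3)*2234 = (√55/3)*2234 = 2234*√55/3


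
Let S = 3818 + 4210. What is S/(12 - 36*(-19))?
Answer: 669/58 ≈ 11.534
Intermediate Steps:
S = 8028
S/(12 - 36*(-19)) = 8028/(12 - 36*(-19)) = 8028/(12 + 684) = 8028/696 = 8028*(1/696) = 669/58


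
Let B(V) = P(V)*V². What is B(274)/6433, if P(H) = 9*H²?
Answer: 50727651984/6433 ≈ 7.8855e+6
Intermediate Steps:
B(V) = 9*V⁴ (B(V) = (9*V²)*V² = 9*V⁴)
B(274)/6433 = (9*274⁴)/6433 = (9*5636405776)*(1/6433) = 50727651984*(1/6433) = 50727651984/6433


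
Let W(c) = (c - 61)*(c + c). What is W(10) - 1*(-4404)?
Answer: 3384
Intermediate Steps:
W(c) = 2*c*(-61 + c) (W(c) = (-61 + c)*(2*c) = 2*c*(-61 + c))
W(10) - 1*(-4404) = 2*10*(-61 + 10) - 1*(-4404) = 2*10*(-51) + 4404 = -1020 + 4404 = 3384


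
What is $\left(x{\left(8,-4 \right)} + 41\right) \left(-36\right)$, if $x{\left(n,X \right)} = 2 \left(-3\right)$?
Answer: $-1260$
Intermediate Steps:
$x{\left(n,X \right)} = -6$
$\left(x{\left(8,-4 \right)} + 41\right) \left(-36\right) = \left(-6 + 41\right) \left(-36\right) = 35 \left(-36\right) = -1260$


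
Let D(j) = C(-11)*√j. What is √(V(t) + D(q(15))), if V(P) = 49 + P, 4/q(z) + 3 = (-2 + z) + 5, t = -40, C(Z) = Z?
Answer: √(2025 - 330*√15)/15 ≈ 1.8220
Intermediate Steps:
q(z) = 4/z (q(z) = 4/(-3 + ((-2 + z) + 5)) = 4/(-3 + (3 + z)) = 4/z)
D(j) = -11*√j
√(V(t) + D(q(15))) = √((49 - 40) - 11*2*√15/15) = √(9 - 11*2*√15/15) = √(9 - 22*√15/15)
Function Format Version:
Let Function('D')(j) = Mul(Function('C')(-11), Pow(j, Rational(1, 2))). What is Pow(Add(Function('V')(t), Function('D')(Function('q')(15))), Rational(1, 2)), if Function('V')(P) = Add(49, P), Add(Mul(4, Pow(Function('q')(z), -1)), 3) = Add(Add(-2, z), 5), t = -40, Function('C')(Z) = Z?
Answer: Mul(Rational(1, 15), Pow(Add(2025, Mul(-330, Pow(15, Rational(1, 2)))), Rational(1, 2))) ≈ 1.8220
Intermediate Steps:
Function('q')(z) = Mul(4, Pow(z, -1)) (Function('q')(z) = Mul(4, Pow(Add(-3, Add(Add(-2, z), 5)), -1)) = Mul(4, Pow(Add(-3, Add(3, z)), -1)) = Mul(4, Pow(z, -1)))
Function('D')(j) = Mul(-11, Pow(j, Rational(1, 2)))
Pow(Add(Function('V')(t), Function('D')(Function('q')(15))), Rational(1, 2)) = Pow(Add(Add(49, -40), Mul(-11, Pow(Mul(4, Pow(15, -1)), Rational(1, 2)))), Rational(1, 2)) = Pow(Add(9, Mul(-11, Pow(Mul(4, Rational(1, 15)), Rational(1, 2)))), Rational(1, 2)) = Pow(Add(9, Mul(-11, Pow(Rational(4, 15), Rational(1, 2)))), Rational(1, 2)) = Pow(Add(9, Mul(-11, Mul(Rational(2, 15), Pow(15, Rational(1, 2))))), Rational(1, 2)) = Pow(Add(9, Mul(Rational(-22, 15), Pow(15, Rational(1, 2)))), Rational(1, 2))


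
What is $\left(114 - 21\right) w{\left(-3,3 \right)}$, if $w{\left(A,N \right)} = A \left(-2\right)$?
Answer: $558$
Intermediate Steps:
$w{\left(A,N \right)} = - 2 A$
$\left(114 - 21\right) w{\left(-3,3 \right)} = \left(114 - 21\right) \left(\left(-2\right) \left(-3\right)\right) = 93 \cdot 6 = 558$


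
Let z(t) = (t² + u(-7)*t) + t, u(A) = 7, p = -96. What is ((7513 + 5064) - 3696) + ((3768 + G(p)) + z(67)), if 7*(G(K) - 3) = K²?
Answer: 132955/7 ≈ 18994.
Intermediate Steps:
z(t) = t² + 8*t (z(t) = (t² + 7*t) + t = t² + 8*t)
G(K) = 3 + K²/7
((7513 + 5064) - 3696) + ((3768 + G(p)) + z(67)) = ((7513 + 5064) - 3696) + ((3768 + (3 + (⅐)*(-96)²)) + 67*(8 + 67)) = (12577 - 3696) + ((3768 + (3 + (⅐)*9216)) + 67*75) = 8881 + ((3768 + (3 + 9216/7)) + 5025) = 8881 + ((3768 + 9237/7) + 5025) = 8881 + (35613/7 + 5025) = 8881 + 70788/7 = 132955/7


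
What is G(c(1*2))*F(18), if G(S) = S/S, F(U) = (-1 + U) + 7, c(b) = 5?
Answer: 24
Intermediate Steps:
F(U) = 6 + U
G(S) = 1
G(c(1*2))*F(18) = 1*(6 + 18) = 1*24 = 24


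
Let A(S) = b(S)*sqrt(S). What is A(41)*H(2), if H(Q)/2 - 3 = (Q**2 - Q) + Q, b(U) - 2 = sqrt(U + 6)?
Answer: 14*sqrt(41)*(2 + sqrt(47)) ≈ 793.85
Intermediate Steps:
b(U) = 2 + sqrt(6 + U) (b(U) = 2 + sqrt(U + 6) = 2 + sqrt(6 + U))
A(S) = sqrt(S)*(2 + sqrt(6 + S)) (A(S) = (2 + sqrt(6 + S))*sqrt(S) = sqrt(S)*(2 + sqrt(6 + S)))
H(Q) = 6 + 2*Q**2 (H(Q) = 6 + 2*((Q**2 - Q) + Q) = 6 + 2*Q**2)
A(41)*H(2) = (sqrt(41)*(2 + sqrt(6 + 41)))*(6 + 2*2**2) = (sqrt(41)*(2 + sqrt(47)))*(6 + 2*4) = (sqrt(41)*(2 + sqrt(47)))*(6 + 8) = (sqrt(41)*(2 + sqrt(47)))*14 = 14*sqrt(41)*(2 + sqrt(47))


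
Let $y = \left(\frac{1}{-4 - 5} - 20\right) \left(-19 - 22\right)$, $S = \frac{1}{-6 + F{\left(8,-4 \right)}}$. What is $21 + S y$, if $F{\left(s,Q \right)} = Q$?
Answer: $- \frac{5531}{90} \approx -61.456$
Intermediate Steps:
$S = - \frac{1}{10}$ ($S = \frac{1}{-6 - 4} = \frac{1}{-10} = - \frac{1}{10} \approx -0.1$)
$y = \frac{7421}{9}$ ($y = \left(\frac{1}{-9} - 20\right) \left(-41\right) = \left(- \frac{1}{9} - 20\right) \left(-41\right) = \left(- \frac{181}{9}\right) \left(-41\right) = \frac{7421}{9} \approx 824.56$)
$21 + S y = 21 - \frac{7421}{90} = - \frac{5531}{90}$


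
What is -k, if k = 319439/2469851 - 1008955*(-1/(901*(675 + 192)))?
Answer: -2741503721018/1929366096117 ≈ -1.4209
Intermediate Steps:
k = 2741503721018/1929366096117 (k = 319439*(1/2469851) - 1008955/((-901*867)) = 319439/2469851 - 1008955/(-781167) = 319439/2469851 - 1008955*(-1/781167) = 319439/2469851 + 1008955/781167 = 2741503721018/1929366096117 ≈ 1.4209)
-k = -1*2741503721018/1929366096117 = -2741503721018/1929366096117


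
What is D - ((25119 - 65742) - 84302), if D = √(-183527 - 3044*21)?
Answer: 124925 + I*√247451 ≈ 1.2493e+5 + 497.44*I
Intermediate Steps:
D = I*√247451 (D = √(-183527 - 761*84) = √(-183527 - 63924) = √(-247451) = I*√247451 ≈ 497.44*I)
D - ((25119 - 65742) - 84302) = I*√247451 - ((25119 - 65742) - 84302) = I*√247451 - (-40623 - 84302) = I*√247451 - 1*(-124925) = I*√247451 + 124925 = 124925 + I*√247451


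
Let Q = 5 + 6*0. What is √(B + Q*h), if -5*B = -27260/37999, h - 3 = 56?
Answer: √426164750843/37999 ≈ 17.180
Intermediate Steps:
h = 59 (h = 3 + 56 = 59)
Q = 5 (Q = 5 + 0 = 5)
B = 5452/37999 (B = -(-5452)/37999 = -⅕*(-27260/37999) = 5452/37999 ≈ 0.14348)
√(B + Q*h) = √(5452/37999 + 5*59) = √(5452/37999 + 295) = √(11215157/37999) = √426164750843/37999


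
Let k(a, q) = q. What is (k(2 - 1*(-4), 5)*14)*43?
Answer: 3010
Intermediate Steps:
(k(2 - 1*(-4), 5)*14)*43 = (5*14)*43 = 70*43 = 3010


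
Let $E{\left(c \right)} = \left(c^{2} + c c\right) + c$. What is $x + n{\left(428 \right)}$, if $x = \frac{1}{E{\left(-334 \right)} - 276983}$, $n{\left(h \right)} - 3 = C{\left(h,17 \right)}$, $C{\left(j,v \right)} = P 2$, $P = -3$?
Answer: $- \frac{162616}{54205} \approx -3.0$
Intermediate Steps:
$C{\left(j,v \right)} = -6$ ($C{\left(j,v \right)} = \left(-3\right) 2 = -6$)
$E{\left(c \right)} = c + 2 c^{2}$ ($E{\left(c \right)} = \left(c^{2} + c^{2}\right) + c = 2 c^{2} + c = c + 2 c^{2}$)
$n{\left(h \right)} = -3$ ($n{\left(h \right)} = 3 - 6 = -3$)
$x = - \frac{1}{54205}$ ($x = \frac{1}{- 334 \left(1 + 2 \left(-334\right)\right) - 276983} = \frac{1}{- 334 \left(1 - 668\right) - 276983} = \frac{1}{\left(-334\right) \left(-667\right) - 276983} = \frac{1}{222778 - 276983} = \frac{1}{-54205} = - \frac{1}{54205} \approx -1.8448 \cdot 10^{-5}$)
$x + n{\left(428 \right)} = - \frac{1}{54205} - 3 = - \frac{162616}{54205}$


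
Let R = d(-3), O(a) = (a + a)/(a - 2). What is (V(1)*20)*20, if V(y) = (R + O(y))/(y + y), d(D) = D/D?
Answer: -200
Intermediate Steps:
d(D) = 1
O(a) = 2*a/(-2 + a) (O(a) = (2*a)/(-2 + a) = 2*a/(-2 + a))
R = 1
V(y) = (1 + 2*y/(-2 + y))/(2*y) (V(y) = (1 + 2*y/(-2 + y))/(y + y) = (1 + 2*y/(-2 + y))/((2*y)) = (1 + 2*y/(-2 + y))*(1/(2*y)) = (1 + 2*y/(-2 + y))/(2*y))
(V(1)*20)*20 = (((1/2)*(-2 + 3*1)/(1*(-2 + 1)))*20)*20 = (((1/2)*1*(-2 + 3)/(-1))*20)*20 = (((1/2)*1*(-1)*1)*20)*20 = -1/2*20*20 = -10*20 = -200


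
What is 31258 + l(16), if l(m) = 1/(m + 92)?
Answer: 3375865/108 ≈ 31258.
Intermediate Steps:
l(m) = 1/(92 + m)
31258 + l(16) = 31258 + 1/(92 + 16) = 31258 + 1/108 = 3375865/108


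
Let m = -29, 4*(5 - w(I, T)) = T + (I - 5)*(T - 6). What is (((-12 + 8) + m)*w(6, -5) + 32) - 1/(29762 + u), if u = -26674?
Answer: -818321/3088 ≈ -265.00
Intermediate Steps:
w(I, T) = 5 - T/4 - (-6 + T)*(-5 + I)/4 (w(I, T) = 5 - (T + (I - 5)*(T - 6))/4 = 5 - (T + (-5 + I)*(-6 + T))/4 = 5 - (T + (-6 + T)*(-5 + I))/4 = 5 + (-T/4 - (-6 + T)*(-5 + I)/4) = 5 - T/4 - (-6 + T)*(-5 + I)/4)
(((-12 + 8) + m)*w(6, -5) + 32) - 1/(29762 + u) = (((-12 + 8) - 29)*(-5/2 - 5 + (3/2)*6 - ¼*6*(-5)) + 32) - 1/(29762 - 26674) = ((-4 - 29)*(-5/2 - 5 + 9 + 15/2) + 32) - 1/3088 = (-33*9 + 32) - 1*1/3088 = (-297 + 32) - 1/3088 = -265 - 1/3088 = -818321/3088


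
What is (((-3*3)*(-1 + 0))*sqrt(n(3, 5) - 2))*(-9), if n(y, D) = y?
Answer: -81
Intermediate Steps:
(((-3*3)*(-1 + 0))*sqrt(n(3, 5) - 2))*(-9) = (((-3*3)*(-1 + 0))*sqrt(3 - 2))*(-9) = ((-9*(-1))*sqrt(1))*(-9) = (9*1)*(-9) = 9*(-9) = -81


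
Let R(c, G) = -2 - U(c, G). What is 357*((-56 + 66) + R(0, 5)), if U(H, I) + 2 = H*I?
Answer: 3570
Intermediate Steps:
U(H, I) = -2 + H*I
R(c, G) = -G*c (R(c, G) = -2 - (-2 + c*G) = -2 - (-2 + G*c) = -2 + (2 - G*c) = -G*c)
357*((-56 + 66) + R(0, 5)) = 357*((-56 + 66) - 1*5*0) = 357*(10 + 0) = 357*10 = 3570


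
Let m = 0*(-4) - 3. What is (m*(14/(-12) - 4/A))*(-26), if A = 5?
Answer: -767/5 ≈ -153.40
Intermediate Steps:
m = -3 (m = 0 - 3 = -3)
(m*(14/(-12) - 4/A))*(-26) = -3*(14/(-12) - 4/5)*(-26) = -3*(14*(-1/12) - 4*⅕)*(-26) = -3*(-7/6 - ⅘)*(-26) = -3*(-59/30)*(-26) = (59/10)*(-26) = -767/5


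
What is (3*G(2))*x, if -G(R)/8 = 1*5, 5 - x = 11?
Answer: 720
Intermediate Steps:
x = -6 (x = 5 - 1*11 = 5 - 11 = -6)
G(R) = -40 (G(R) = -8*5 = -40)
(3*G(2))*x = (3*(-40))*(-6) = -120*(-6) = 720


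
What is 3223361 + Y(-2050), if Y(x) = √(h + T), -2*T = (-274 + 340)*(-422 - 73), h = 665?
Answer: 3223361 + 10*√170 ≈ 3.2235e+6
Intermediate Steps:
T = 16335 (T = -(-274 + 340)*(-422 - 73)/2 = -33*(-495) = -½*(-32670) = 16335)
Y(x) = 10*√170 (Y(x) = √(665 + 16335) = √17000 = 10*√170)
3223361 + Y(-2050) = 3223361 + 10*√170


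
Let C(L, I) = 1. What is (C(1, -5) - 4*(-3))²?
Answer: 169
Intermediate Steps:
(C(1, -5) - 4*(-3))² = (1 - 4*(-3))² = (1 + 12)² = 13² = 169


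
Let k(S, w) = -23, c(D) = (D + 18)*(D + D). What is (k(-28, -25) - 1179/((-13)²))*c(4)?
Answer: -891616/169 ≈ -5275.8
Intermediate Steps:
c(D) = 2*D*(18 + D) (c(D) = (18 + D)*(2*D) = 2*D*(18 + D))
(k(-28, -25) - 1179/((-13)²))*c(4) = (-23 - 1179/((-13)²))*(2*4*(18 + 4)) = (-23 - 1179/169)*(2*4*22) = (-23 - 1179*1/169)*176 = (-23 - 1179/169)*176 = -5066/169*176 = -891616/169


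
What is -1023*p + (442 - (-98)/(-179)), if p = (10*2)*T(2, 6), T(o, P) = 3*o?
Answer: -21895020/179 ≈ -1.2232e+5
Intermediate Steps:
p = 120 (p = (10*2)*(3*2) = 20*6 = 120)
-1023*p + (442 - (-98)/(-179)) = -1023*120 + (442 - (-98)/(-179)) = -122760 + (442 - (-98)*(-1)/179) = -122760 + (442 - 1*98/179) = -122760 + (442 - 98/179) = -122760 + 79020/179 = -21895020/179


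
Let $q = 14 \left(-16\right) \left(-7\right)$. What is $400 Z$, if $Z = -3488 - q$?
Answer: $-2022400$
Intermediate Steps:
$q = 1568$ ($q = \left(-224\right) \left(-7\right) = 1568$)
$Z = -5056$ ($Z = -3488 - 1568 = -5056$)
$400 Z = 400 \left(-5056\right) = -2022400$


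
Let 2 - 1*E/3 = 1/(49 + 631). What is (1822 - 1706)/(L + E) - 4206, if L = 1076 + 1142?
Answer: -6360726422/1512317 ≈ -4205.9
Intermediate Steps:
L = 2218
E = 4077/680 (E = 6 - 3/(49 + 631) = 6 - 3/680 = 4077/680 ≈ 5.9956)
(1822 - 1706)/(L + E) - 4206 = (1822 - 1706)/(2218 + 4077/680) - 4206 = 116/(1512317/680) - 4206 = 116*(680/1512317) - 4206 = 78880/1512317 - 4206 = -6360726422/1512317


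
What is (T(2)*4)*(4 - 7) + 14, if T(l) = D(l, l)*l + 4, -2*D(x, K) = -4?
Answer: -82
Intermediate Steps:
D(x, K) = 2 (D(x, K) = -1/2*(-4) = 2)
T(l) = 4 + 2*l (T(l) = 2*l + 4 = 4 + 2*l)
(T(2)*4)*(4 - 7) + 14 = ((4 + 2*2)*4)*(4 - 7) + 14 = ((4 + 4)*4)*(-3) + 14 = (8*4)*(-3) + 14 = 32*(-3) + 14 = -96 + 14 = -82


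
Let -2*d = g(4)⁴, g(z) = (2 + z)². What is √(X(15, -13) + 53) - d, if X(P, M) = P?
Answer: 839808 + 2*√17 ≈ 8.3982e+5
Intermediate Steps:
d = -839808 (d = -(2 + 4)⁸/2 = -(6²)⁴/2 = -½*36⁴ = -½*1679616 = -839808)
√(X(15, -13) + 53) - d = √(15 + 53) - 1*(-839808) = √68 + 839808 = 2*√17 + 839808 = 839808 + 2*√17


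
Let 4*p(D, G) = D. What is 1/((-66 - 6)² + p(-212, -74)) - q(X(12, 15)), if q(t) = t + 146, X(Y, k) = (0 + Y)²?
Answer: -1487989/5131 ≈ -290.00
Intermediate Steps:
p(D, G) = D/4
X(Y, k) = Y²
q(t) = 146 + t
1/((-66 - 6)² + p(-212, -74)) - q(X(12, 15)) = 1/((-66 - 6)² + (¼)*(-212)) - (146 + 12²) = 1/((-72)² - 53) - (146 + 144) = 1/(5184 - 53) - 1*290 = 1/5131 - 290 = -1487989/5131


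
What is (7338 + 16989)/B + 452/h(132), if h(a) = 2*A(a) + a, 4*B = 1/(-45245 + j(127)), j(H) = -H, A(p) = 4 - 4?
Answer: -145696932895/33 ≈ -4.4151e+9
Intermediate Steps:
A(p) = 0
B = -1/181488 (B = 1/(4*(-45245 - 1*127)) = 1/(4*(-45245 - 127)) = (¼)/(-45372) = (¼)*(-1/45372) = -1/181488 ≈ -5.5100e-6)
h(a) = a (h(a) = 2*0 + a = 0 + a = a)
(7338 + 16989)/B + 452/h(132) = (7338 + 16989)/(-1/181488) + 452/132 = 24327*(-181488) + 452*(1/132) = -4415058576 + 113/33 = -145696932895/33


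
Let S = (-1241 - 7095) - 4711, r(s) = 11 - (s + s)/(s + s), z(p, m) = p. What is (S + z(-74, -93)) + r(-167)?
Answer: -13111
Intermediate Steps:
r(s) = 10 (r(s) = 11 - 2*s/(2*s) = 11 - 2*s*1/(2*s) = 11 - 1*1 = 11 - 1 = 10)
S = -13047 (S = -8336 - 4711 = -13047)
(S + z(-74, -93)) + r(-167) = (-13047 - 74) + 10 = -13121 + 10 = -13111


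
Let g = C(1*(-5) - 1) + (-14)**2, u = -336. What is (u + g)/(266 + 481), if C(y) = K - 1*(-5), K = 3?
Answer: -44/249 ≈ -0.17671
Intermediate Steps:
C(y) = 8 (C(y) = 3 - 1*(-5) = 3 + 5 = 8)
g = 204 (g = 8 + (-14)**2 = 8 + 196 = 204)
(u + g)/(266 + 481) = (-336 + 204)/(266 + 481) = -132/747 = -132*1/747 = -44/249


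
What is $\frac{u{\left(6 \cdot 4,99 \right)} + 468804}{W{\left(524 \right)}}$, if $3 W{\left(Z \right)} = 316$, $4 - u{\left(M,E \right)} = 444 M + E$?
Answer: $\frac{1374159}{316} \approx 4348.6$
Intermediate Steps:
$u{\left(M,E \right)} = 4 - E - 444 M$ ($u{\left(M,E \right)} = 4 - \left(444 M + E\right) = 4 - \left(E + 444 M\right) = 4 - E - 444 M$)
$W{\left(Z \right)} = \frac{316}{3}$ ($W{\left(Z \right)} = \frac{1}{3} \cdot 316 = \frac{316}{3}$)
$\frac{u{\left(6 \cdot 4,99 \right)} + 468804}{W{\left(524 \right)}} = \frac{\left(4 - 99 - 444 \cdot 6 \cdot 4\right) + 468804}{\frac{316}{3}} = \left(\left(4 - 99 - 10656\right) + 468804\right) \frac{3}{316} = \left(-10751 + 468804\right) \frac{3}{316} = 458053 \cdot \frac{3}{316} = \frac{1374159}{316}$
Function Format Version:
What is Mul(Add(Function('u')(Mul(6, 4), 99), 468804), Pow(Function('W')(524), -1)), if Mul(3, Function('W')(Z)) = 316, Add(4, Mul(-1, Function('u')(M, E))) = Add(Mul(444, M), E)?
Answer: Rational(1374159, 316) ≈ 4348.6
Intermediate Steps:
Function('u')(M, E) = Add(4, Mul(-1, E), Mul(-444, M)) (Function('u')(M, E) = Add(4, Mul(-1, Add(Mul(444, M), E))) = Add(4, Mul(-1, Add(E, Mul(444, M)))) = Add(4, Add(Mul(-1, E), Mul(-444, M))) = Add(4, Mul(-1, E), Mul(-444, M)))
Function('W')(Z) = Rational(316, 3) (Function('W')(Z) = Mul(Rational(1, 3), 316) = Rational(316, 3))
Mul(Add(Function('u')(Mul(6, 4), 99), 468804), Pow(Function('W')(524), -1)) = Mul(Add(Add(4, Mul(-1, 99), Mul(-444, Mul(6, 4))), 468804), Pow(Rational(316, 3), -1)) = Mul(Add(Add(4, -99, Mul(-444, 24)), 468804), Rational(3, 316)) = Mul(Add(Add(4, -99, -10656), 468804), Rational(3, 316)) = Mul(Add(-10751, 468804), Rational(3, 316)) = Mul(458053, Rational(3, 316)) = Rational(1374159, 316)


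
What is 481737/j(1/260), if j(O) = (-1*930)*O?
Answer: -4175054/31 ≈ -1.3468e+5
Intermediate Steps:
j(O) = -930*O
481737/j(1/260) = 481737/((-930/260)) = 481737/((-930*1/260)) = 481737/(-93/26) = 481737*(-26/93) = -4175054/31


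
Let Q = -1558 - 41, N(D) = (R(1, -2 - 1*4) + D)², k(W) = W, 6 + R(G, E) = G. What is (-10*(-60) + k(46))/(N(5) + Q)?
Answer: -646/1599 ≈ -0.40400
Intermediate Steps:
R(G, E) = -6 + G
N(D) = (-5 + D)² (N(D) = ((-6 + 1) + D)² = (-5 + D)²)
Q = -1599
(-10*(-60) + k(46))/(N(5) + Q) = (-10*(-60) + 46)/((-5 + 5)² - 1599) = (600 + 46)/(0² - 1599) = 646/(0 - 1599) = 646/(-1599) = 646*(-1/1599) = -646/1599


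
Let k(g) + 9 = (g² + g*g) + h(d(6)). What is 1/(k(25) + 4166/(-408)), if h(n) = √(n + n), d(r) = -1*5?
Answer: 51220524/63042084721 - 41616*I*√10/63042084721 ≈ 0.00081248 - 2.0875e-6*I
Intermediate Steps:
d(r) = -5
h(n) = √2*√n (h(n) = √(2*n) = √2*√n)
k(g) = -9 + 2*g² + I*√10 (k(g) = -9 + ((g² + g*g) + √2*√(-5)) = -9 + ((g² + g²) + √2*(I*√5)) = -9 + (2*g² + I*√10) = -9 + 2*g² + I*√10)
1/(k(25) + 4166/(-408)) = 1/((-9 + 2*25² + I*√10) + 4166/(-408)) = 1/((-9 + 2*625 + I*√10) + 4166*(-1/408)) = 1/((-9 + 1250 + I*√10) - 2083/204) = 1/((1241 + I*√10) - 2083/204) = 1/(251081/204 + I*√10)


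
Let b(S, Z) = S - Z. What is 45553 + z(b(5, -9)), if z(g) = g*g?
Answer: 45749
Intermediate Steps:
z(g) = g²
45553 + z(b(5, -9)) = 45553 + (5 - 1*(-9))² = 45553 + (5 + 9)² = 45553 + 14² = 45553 + 196 = 45749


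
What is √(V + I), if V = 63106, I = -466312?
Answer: I*√403206 ≈ 634.99*I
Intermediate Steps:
√(V + I) = √(63106 - 466312) = √(-403206) = I*√403206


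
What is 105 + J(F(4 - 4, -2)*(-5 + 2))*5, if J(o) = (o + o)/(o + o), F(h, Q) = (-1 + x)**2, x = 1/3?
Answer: 110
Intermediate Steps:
x = 1/3 (x = 1*(1/3) = 1/3 ≈ 0.33333)
F(h, Q) = 4/9 (F(h, Q) = (-1 + 1/3)**2 = (-2/3)**2 = 4/9)
J(o) = 1 (J(o) = (2*o)/((2*o)) = (2*o)*(1/(2*o)) = 1)
105 + J(F(4 - 4, -2)*(-5 + 2))*5 = 105 + 1*5 = 105 + 5 = 110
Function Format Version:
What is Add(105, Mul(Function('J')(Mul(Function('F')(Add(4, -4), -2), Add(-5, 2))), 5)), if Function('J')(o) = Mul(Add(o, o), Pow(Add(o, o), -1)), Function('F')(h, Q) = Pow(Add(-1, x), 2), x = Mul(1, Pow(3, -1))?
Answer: 110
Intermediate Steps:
x = Rational(1, 3) (x = Mul(1, Rational(1, 3)) = Rational(1, 3) ≈ 0.33333)
Function('F')(h, Q) = Rational(4, 9) (Function('F')(h, Q) = Pow(Add(-1, Rational(1, 3)), 2) = Pow(Rational(-2, 3), 2) = Rational(4, 9))
Function('J')(o) = 1 (Function('J')(o) = Mul(Mul(2, o), Pow(Mul(2, o), -1)) = Mul(Mul(2, o), Mul(Rational(1, 2), Pow(o, -1))) = 1)
Add(105, Mul(Function('J')(Mul(Function('F')(Add(4, -4), -2), Add(-5, 2))), 5)) = Add(105, Mul(1, 5)) = Add(105, 5) = 110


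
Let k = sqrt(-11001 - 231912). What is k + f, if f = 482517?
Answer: 482517 + I*sqrt(242913) ≈ 4.8252e+5 + 492.86*I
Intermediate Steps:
k = I*sqrt(242913) (k = sqrt(-242913) = I*sqrt(242913) ≈ 492.86*I)
k + f = I*sqrt(242913) + 482517 = 482517 + I*sqrt(242913)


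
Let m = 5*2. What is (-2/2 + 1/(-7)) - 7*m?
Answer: -498/7 ≈ -71.143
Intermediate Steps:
m = 10
(-2/2 + 1/(-7)) - 7*m = (-2/2 + 1/(-7)) - 7*10 = (-2*1/2 + 1*(-1/7)) - 70 = (-1 - 1/7) - 70 = -8/7 - 70 = -498/7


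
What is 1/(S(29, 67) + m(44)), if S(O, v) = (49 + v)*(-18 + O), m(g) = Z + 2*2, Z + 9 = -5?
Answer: 1/1266 ≈ 0.00078989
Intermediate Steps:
Z = -14 (Z = -9 - 5 = -14)
m(g) = -10 (m(g) = -14 + 2*2 = -14 + 4 = -10)
S(O, v) = (-18 + O)*(49 + v)
1/(S(29, 67) + m(44)) = 1/((-882 - 18*67 + 49*29 + 29*67) - 10) = 1/((-882 - 1206 + 1421 + 1943) - 10) = 1/(1276 - 10) = 1/1266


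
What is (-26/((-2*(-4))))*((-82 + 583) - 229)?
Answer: -884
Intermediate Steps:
(-26/((-2*(-4))))*((-82 + 583) - 229) = (-26/8)*(501 - 229) = -26*⅛*272 = -13/4*272 = -884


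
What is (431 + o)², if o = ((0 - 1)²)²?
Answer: 186624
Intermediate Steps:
o = 1 (o = ((-1)²)² = 1² = 1)
(431 + o)² = (431 + 1)² = 432² = 186624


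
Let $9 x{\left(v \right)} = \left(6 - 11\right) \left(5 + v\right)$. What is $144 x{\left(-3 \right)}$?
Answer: $-160$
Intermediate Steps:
$x{\left(v \right)} = - \frac{25}{9} - \frac{5 v}{9}$ ($x{\left(v \right)} = \frac{\left(6 - 11\right) \left(5 + v\right)}{9} = \frac{\left(-5\right) \left(5 + v\right)}{9} = \frac{-25 - 5 v}{9} = - \frac{25}{9} - \frac{5 v}{9}$)
$144 x{\left(-3 \right)} = 144 \left(- \frac{25}{9} - - \frac{5}{3}\right) = 144 \left(- \frac{25}{9} + \frac{5}{3}\right) = 144 \left(- \frac{10}{9}\right) = -160$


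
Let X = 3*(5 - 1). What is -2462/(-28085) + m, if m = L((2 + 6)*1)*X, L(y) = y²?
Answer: 21571742/28085 ≈ 768.09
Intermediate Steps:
X = 12 (X = 3*4 = 12)
m = 768 (m = ((2 + 6)*1)²*12 = (8*1)²*12 = 8²*12 = 64*12 = 768)
-2462/(-28085) + m = -2462/(-28085) + 768 = -2462*(-1/28085) + 768 = 2462/28085 + 768 = 21571742/28085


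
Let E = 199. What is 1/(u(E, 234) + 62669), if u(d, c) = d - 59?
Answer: 1/62809 ≈ 1.5921e-5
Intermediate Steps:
u(d, c) = -59 + d
1/(u(E, 234) + 62669) = 1/((-59 + 199) + 62669) = 1/(140 + 62669) = 1/62809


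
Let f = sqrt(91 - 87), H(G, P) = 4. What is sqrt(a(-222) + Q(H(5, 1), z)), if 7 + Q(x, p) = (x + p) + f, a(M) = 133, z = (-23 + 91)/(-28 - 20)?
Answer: sqrt(4701)/6 ≈ 11.427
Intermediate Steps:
z = -17/12 (z = 68/(-48) = 68*(-1/48) = -17/12 ≈ -1.4167)
f = 2 (f = sqrt(4) = 2)
Q(x, p) = -5 + p + x (Q(x, p) = -7 + ((x + p) + 2) = -7 + ((p + x) + 2) = -7 + (2 + p + x) = -5 + p + x)
sqrt(a(-222) + Q(H(5, 1), z)) = sqrt(133 + (-5 - 17/12 + 4)) = sqrt(133 - 29/12) = sqrt(1567/12) = sqrt(4701)/6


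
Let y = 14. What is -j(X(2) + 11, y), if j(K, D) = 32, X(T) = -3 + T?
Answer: -32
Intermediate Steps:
-j(X(2) + 11, y) = -1*32 = -32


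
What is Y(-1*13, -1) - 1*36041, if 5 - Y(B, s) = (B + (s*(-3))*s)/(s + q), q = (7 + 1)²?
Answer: -2270252/63 ≈ -36036.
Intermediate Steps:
q = 64 (q = 8² = 64)
Y(B, s) = 5 - (B - 3*s²)/(64 + s) (Y(B, s) = 5 - (B + (s*(-3))*s)/(s + 64) = 5 - (B + (-3*s)*s)/(64 + s) = 5 - (B - 3*s²)/(64 + s))
Y(-1*13, -1) - 1*36041 = (320 - (-1)*13 + 3*(-1)² + 5*(-1))/(64 - 1) - 1*36041 = (320 - 1*(-13) + 3*1 - 5)/63 - 36041 = (320 + 13 + 3 - 5)/63 - 36041 = (1/63)*331 - 36041 = 331/63 - 36041 = -2270252/63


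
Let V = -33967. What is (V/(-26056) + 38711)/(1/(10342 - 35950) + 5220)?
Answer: 3228809593383/435375433063 ≈ 7.4162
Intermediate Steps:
(V/(-26056) + 38711)/(1/(10342 - 35950) + 5220) = (-33967/(-26056) + 38711)/(1/(10342 - 35950) + 5220) = (-33967*(-1/26056) + 38711)/(1/(-25608) + 5220) = (33967/26056 + 38711)/(-1/25608 + 5220) = 1008687783/(26056*(133673759/25608)) = (1008687783/26056)*(25608/133673759) = 3228809593383/435375433063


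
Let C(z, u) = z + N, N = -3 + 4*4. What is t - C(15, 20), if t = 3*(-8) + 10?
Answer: -42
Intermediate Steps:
N = 13 (N = -3 + 16 = 13)
C(z, u) = 13 + z (C(z, u) = z + 13 = 13 + z)
t = -14 (t = -24 + 10 = -14)
t - C(15, 20) = -14 - (13 + 15) = -14 - 1*28 = -14 - 28 = -42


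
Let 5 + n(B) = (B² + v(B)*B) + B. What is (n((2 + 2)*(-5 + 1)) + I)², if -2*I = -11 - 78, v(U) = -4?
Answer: 471969/4 ≈ 1.1799e+5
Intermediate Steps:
I = 89/2 (I = -(-11 - 78)/2 = -½*(-89) = 89/2 ≈ 44.500)
n(B) = -5 + B² - 3*B (n(B) = -5 + ((B² - 4*B) + B) = -5 + (B² - 3*B) = -5 + B² - 3*B)
(n((2 + 2)*(-5 + 1)) + I)² = ((-5 + ((2 + 2)*(-5 + 1))² - 3*(2 + 2)*(-5 + 1)) + 89/2)² = ((-5 + (4*(-4))² - 12*(-4)) + 89/2)² = ((-5 + (-16)² - 3*(-16)) + 89/2)² = ((-5 + 256 + 48) + 89/2)² = (299 + 89/2)² = (687/2)² = 471969/4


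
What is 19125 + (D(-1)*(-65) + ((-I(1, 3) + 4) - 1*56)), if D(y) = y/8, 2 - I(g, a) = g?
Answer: 152641/8 ≈ 19080.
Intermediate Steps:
I(g, a) = 2 - g
D(y) = y/8 (D(y) = y*(⅛) = y/8)
19125 + (D(-1)*(-65) + ((-I(1, 3) + 4) - 1*56)) = 19125 + (((⅛)*(-1))*(-65) + ((-(2 - 1*1) + 4) - 1*56)) = 19125 + (-⅛*(-65) + ((-(2 - 1) + 4) - 56)) = 19125 + (65/8 + ((-1*1 + 4) - 56)) = 19125 + (65/8 + ((-1 + 4) - 56)) = 19125 + (65/8 + (3 - 56)) = 19125 + (65/8 - 53) = 19125 - 359/8 = 152641/8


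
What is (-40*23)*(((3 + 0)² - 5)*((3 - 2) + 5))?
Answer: -22080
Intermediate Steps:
(-40*23)*(((3 + 0)² - 5)*((3 - 2) + 5)) = -920*(3² - 5)*(1 + 5) = -920*(9 - 5)*6 = -3680*6 = -920*24 = -22080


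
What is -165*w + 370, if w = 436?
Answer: -71570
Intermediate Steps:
-165*w + 370 = -165*436 + 370 = -71940 + 370 = -71570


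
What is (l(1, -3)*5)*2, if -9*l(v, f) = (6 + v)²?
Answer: -490/9 ≈ -54.444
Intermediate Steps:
l(v, f) = -(6 + v)²/9
(l(1, -3)*5)*2 = (-(6 + 1)²/9*5)*2 = (-⅑*7²*5)*2 = (-⅑*49*5)*2 = -49/9*5*2 = -245/9*2 = -490/9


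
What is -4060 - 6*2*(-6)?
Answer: -3988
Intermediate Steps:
-4060 - 6*2*(-6) = -4060 - 12*(-6) = -4060 + 72 = -3988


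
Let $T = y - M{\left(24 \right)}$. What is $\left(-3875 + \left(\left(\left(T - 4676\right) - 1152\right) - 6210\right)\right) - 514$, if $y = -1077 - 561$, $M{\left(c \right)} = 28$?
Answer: $-18093$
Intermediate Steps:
$y = -1638$
$T = -1666$ ($T = -1638 - 28 = -1666$)
$\left(-3875 + \left(\left(\left(T - 4676\right) - 1152\right) - 6210\right)\right) - 514 = \left(-3875 - 13704\right) - 514 = -17579 - 514 = -18093$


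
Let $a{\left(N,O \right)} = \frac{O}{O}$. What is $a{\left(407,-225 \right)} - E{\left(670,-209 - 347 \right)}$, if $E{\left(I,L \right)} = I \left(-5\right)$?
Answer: $3351$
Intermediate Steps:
$a{\left(N,O \right)} = 1$
$E{\left(I,L \right)} = - 5 I$
$a{\left(407,-225 \right)} - E{\left(670,-209 - 347 \right)} = 1 - \left(-5\right) 670 = 1 - -3350 = 1 + 3350 = 3351$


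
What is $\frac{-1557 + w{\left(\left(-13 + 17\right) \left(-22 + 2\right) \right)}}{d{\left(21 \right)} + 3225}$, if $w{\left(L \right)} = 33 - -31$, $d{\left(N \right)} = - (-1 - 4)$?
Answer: $- \frac{1493}{3230} \approx -0.46223$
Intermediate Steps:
$d{\left(N \right)} = 5$ ($d{\left(N \right)} = \left(-1\right) \left(-5\right) = 5$)
$w{\left(L \right)} = 64$ ($w{\left(L \right)} = 33 + 31 = 64$)
$\frac{-1557 + w{\left(\left(-13 + 17\right) \left(-22 + 2\right) \right)}}{d{\left(21 \right)} + 3225} = \frac{-1557 + 64}{5 + 3225} = - \frac{1493}{3230}$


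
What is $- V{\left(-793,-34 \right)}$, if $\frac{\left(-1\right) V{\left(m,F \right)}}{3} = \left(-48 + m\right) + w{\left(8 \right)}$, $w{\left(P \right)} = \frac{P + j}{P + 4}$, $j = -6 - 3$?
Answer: $- \frac{10093}{4} \approx -2523.3$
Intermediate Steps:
$j = -9$ ($j = -6 - 3 = -9$)
$w{\left(P \right)} = \frac{-9 + P}{4 + P}$ ($w{\left(P \right)} = \frac{P - 9}{P + 4} = \frac{-9 + P}{4 + P}$)
$V{\left(m,F \right)} = \frac{577}{4} - 3 m$ ($V{\left(m,F \right)} = - 3 \left(\left(-48 + m\right) + \frac{-9 + 8}{4 + 8}\right) = - 3 \left(\left(-48 + m\right) + \frac{1}{12} \left(-1\right)\right) = - 3 \left(\left(-48 + m\right) - \frac{1}{12}\right) = - 3 \left(- \frac{577}{12} + m\right) = \frac{577}{4} - 3 m$)
$- V{\left(-793,-34 \right)} = - (\frac{577}{4} - -2379) = - (\frac{577}{4} + 2379) = \left(-1\right) \frac{10093}{4} = - \frac{10093}{4}$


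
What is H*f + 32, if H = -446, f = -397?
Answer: 177094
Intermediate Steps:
H*f + 32 = -446*(-397) + 32 = 177062 + 32 = 177094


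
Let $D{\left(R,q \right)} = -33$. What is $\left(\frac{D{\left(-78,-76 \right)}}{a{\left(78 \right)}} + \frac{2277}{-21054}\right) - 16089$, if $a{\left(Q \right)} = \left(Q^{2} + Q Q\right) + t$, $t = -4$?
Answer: $- \frac{62430834309}{3880316} \approx -16089.0$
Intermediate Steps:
$a{\left(Q \right)} = -4 + 2 Q^{2}$ ($a{\left(Q \right)} = \left(Q^{2} + Q Q\right) - 4 = \left(Q^{2} + Q^{2}\right) - 4 = 2 Q^{2} - 4 = -4 + 2 Q^{2}$)
$\left(\frac{D{\left(-78,-76 \right)}}{a{\left(78 \right)}} + \frac{2277}{-21054}\right) - 16089 = \left(- \frac{33}{-4 + 2 \cdot 78^{2}} + \frac{2277}{-21054}\right) - 16089 = \left(- \frac{33}{-4 + 2 \cdot 6084} + 2277 \left(- \frac{1}{21054}\right)\right) - 16089 = \left(- \frac{33}{-4 + 12168} - \frac{69}{638}\right) - 16089 = \left(- \frac{33}{12164} - \frac{69}{638}\right) - 16089 = - \frac{430185}{3880316} - 16089 = - \frac{62430834309}{3880316}$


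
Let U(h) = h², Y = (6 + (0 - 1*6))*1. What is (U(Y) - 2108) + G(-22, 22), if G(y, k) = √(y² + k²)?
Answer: -2108 + 22*√2 ≈ -2076.9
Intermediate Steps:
G(y, k) = √(k² + y²)
Y = 0 (Y = (6 + (0 - 6))*1 = (6 - 6)*1 = 0*1 = 0)
(U(Y) - 2108) + G(-22, 22) = (0² - 2108) + √(22² + (-22)²) = (0 - 2108) + √(484 + 484) = -2108 + √968 = -2108 + 22*√2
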